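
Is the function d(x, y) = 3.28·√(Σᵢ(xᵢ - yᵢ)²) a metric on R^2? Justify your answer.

Yes. The L2 (Euclidean) norm induces a metric on R^2, and multiplying a metric by a positive constant 3.28 > 0 preserves all four axioms: non-negativity (3.28·||x-y|| ≥ 0), identity (3.28·||x-y|| = 0 ⟺ ||x-y|| = 0 ⟺ x = y), symmetry (||x-y|| = ||y-x||), and the triangle inequality (3.28·||x-z|| ≤ 3.28·||x-y|| + 3.28·||y-z||). So d is a metric.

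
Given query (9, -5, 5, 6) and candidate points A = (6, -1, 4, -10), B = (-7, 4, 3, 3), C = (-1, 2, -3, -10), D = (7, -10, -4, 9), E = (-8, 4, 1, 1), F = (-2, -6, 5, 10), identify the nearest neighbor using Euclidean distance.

Distances: d(A) ≈ 16.7929, d(B) ≈ 18.7083, d(C) ≈ 21.6564, d(D) ≈ 10.9087, d(E) ≈ 20.2731, d(F) ≈ 11.7473. Nearest: D = (7, -10, -4, 9) with distance 10.9087.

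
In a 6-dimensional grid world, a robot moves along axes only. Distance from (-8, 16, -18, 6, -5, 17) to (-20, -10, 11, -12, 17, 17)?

Σ|x_i - y_i| = |-8 - (-20)| + |16 - (-10)| + |-18 - 11| + |6 - (-12)| + |-5 - 17| + |17 - 17| = 12 + 26 + 29 + 18 + 22 + 0 = 107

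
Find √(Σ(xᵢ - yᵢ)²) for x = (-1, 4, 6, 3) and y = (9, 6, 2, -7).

√(Σ(x_i - y_i)²) = √((-1 - 9)² + (4 - 6)² + (6 - 2)² + (3 - (-7))²)
= √((-10)² + (-2)² + 4² + 10²) = √(100 + 4 + 16 + 100) = √220 ≈ 14.8324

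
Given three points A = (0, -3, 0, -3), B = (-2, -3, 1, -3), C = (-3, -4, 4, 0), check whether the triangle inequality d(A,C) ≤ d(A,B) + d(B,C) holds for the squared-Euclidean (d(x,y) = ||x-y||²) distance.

d(A,B) = 2² + 0² + 1² + 0² = 5, d(B,C) = 1² + 1² + 3² + 3² = 20, d(A,C) = 3² + 1² + 4² + 3² = 35.
d(A,C) = 35 > 5 + 20 = 25. Triangle inequality is VIOLATED. (Squared-Euclidean is not a metric — this is a counterexample.)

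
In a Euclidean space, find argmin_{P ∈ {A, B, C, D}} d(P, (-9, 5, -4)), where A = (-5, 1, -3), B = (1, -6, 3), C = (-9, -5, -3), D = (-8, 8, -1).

Distances: d(A) ≈ 5.7446, d(B) ≈ 16.4317, d(C) ≈ 10.0499, d(D) ≈ 4.3589. Nearest: D = (-8, 8, -1) with distance 4.3589.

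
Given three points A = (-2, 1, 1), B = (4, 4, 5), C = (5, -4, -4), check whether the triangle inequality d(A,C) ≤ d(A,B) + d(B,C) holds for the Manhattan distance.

d(A,B) = 6 + 3 + 4 = 13, d(B,C) = 1 + 8 + 9 = 18, d(A,C) = 7 + 5 + 5 = 17.
d(A,C) = 17 ≤ 13 + 18 = 31. Triangle inequality is satisfied.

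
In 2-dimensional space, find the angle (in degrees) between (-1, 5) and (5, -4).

With u = (-1, 5), v = (5, -4):
u·v = (-1)·5 + 5·(-4) = (-5) + (-20) = -25.
|u| = √((-1)² + 5²) = √26, |v| = √(5² + (-4)²) = √41, so |u||v| = √(26·41) = √1066.
cos θ = (u·v)/(|u||v|) = -25/√1066 ≈ -0.765705
θ = arccos(-0.765705) ≈ 139.97°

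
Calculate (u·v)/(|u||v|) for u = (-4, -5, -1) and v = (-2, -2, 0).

With u = (-4, -5, -1), v = (-2, -2, 0):
u·v = (-4)·(-2) + (-5)·(-2) + (-1)·0 = 8 + 10 + 0 = 18.
|u| = √((-4)² + (-5)² + (-1)²) = √42, |v| = √((-2)² + (-2)² + 0²) = √8, so |u||v| = √(42·8) = √336.
cos θ = (u·v)/(|u||v|) = 18/√336 ≈ 0.982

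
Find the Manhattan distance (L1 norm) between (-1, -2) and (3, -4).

Σ|x_i - y_i| = |-1 - 3| + |-2 - (-4)| = 4 + 2 = 6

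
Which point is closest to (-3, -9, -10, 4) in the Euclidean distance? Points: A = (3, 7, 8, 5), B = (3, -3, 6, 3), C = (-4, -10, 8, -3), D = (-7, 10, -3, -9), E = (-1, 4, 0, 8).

Distances: d(A) ≈ 24.8395, d(B) ≈ 18.1384, d(C) ≈ 19.3649, d(D) ≈ 24.3926, d(E) = 17. Nearest: E = (-1, 4, 0, 8) with distance 17.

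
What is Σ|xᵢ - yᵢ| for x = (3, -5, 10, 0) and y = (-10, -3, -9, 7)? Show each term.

Σ|x_i - y_i| = |3 - (-10)| + |-5 - (-3)| + |10 - (-9)| + |0 - 7| = 13 + 2 + 19 + 7 = 41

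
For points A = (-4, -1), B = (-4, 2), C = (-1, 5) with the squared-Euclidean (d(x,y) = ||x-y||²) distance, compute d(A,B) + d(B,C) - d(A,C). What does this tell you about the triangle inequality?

d(A,B) = 0² + 3² = 9, d(B,C) = 3² + 3² = 18, d(A,C) = 3² + 6² = 45.
d(A,B) + d(B,C) - d(A,C) = 9 + 18 - 45 = 27 - 45 = -18. This is < 0, so the triangle inequality FAILS for these points (squared-Euclidean is not a metric).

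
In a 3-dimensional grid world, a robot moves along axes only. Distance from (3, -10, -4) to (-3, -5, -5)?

Σ|x_i - y_i| = |3 - (-3)| + |-10 - (-5)| + |-4 - (-5)| = 6 + 5 + 1 = 12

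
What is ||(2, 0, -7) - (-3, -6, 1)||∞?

max(|x_i - y_i|) = max(|2 - (-3)|, |0 - (-6)|, |-7 - 1|) = max(5, 6, 8) = 8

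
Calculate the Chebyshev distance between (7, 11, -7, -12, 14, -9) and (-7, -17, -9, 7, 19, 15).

max(|x_i - y_i|) = max(|7 - (-7)|, |11 - (-17)|, |-7 - (-9)|, |-12 - 7|, |14 - 19|, |-9 - 15|) = max(14, 28, 2, 19, 5, 24) = 28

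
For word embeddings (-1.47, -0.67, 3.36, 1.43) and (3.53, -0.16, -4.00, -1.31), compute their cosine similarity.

With u = (-1.47, -0.67, 3.36, 1.43), v = (3.53, -0.16, -4.00, -1.31):
u·v = (-1.47)·3.53 + (-0.67)·(-0.16) + 3.36·(-4) + 1.43·(-1.31) = (-5.1891) + 0.1072 + (-13.44) + (-1.8733) = -20.3952.
|u| = √((-1.47)² + (-0.67)² + 3.36² + 1.43²) = √(2.1609 + 0.4489 + 11.2896 + 2.0449) = √15.9443, |v| = √(3.53² + (-0.16)² + (-4)² + (-1.31)²) = √(12.4609 + 0.0256 + 16 + 1.7161) = √30.2026.
cos θ = (u·v)/(|u||v|) = -20.3952/(√15.9443·√30.2026) ≈ -0.9294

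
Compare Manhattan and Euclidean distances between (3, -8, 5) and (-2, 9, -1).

L1 = |3 - (-2)| + |-8 - 9| + |5 - (-1)| = 5 + 17 + 6 = 28
L2 = √(5² + 17² + 6²) = √350 ≈ 18.7083
L1 ≥ L2 always (equality iff movement is along one axis); L1 > L2 here.
Ratio L1/L2 = 28/√350 ≈ 1.4967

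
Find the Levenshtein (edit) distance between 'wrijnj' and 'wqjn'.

Let D[i][j] be the edit distance between the first i characters of 'wrijnj' and the first j characters of 'wqjn', with D[i][0] = i, D[0][j] = j, and D[i][j] = D[i-1][j-1] if the characters match, else 1 + min(D[i-1][j], D[i][j-1], D[i-1][j-1]). Filling the table (rows: prefixes of 'wrijnj', columns: prefixes of 'wqjn'):
     ε  w  q  j  n
  ε  0  1  2  3  4
  w  1  0  1  2  3
  r  2  1  1  2  3
  i  3  2  2  2  3
  j  4  3  3  2  3
  n  5  4  4  3  2
  j  6  5  5  4  3
The bottom-right entry gives D[6][4] = 3, so no sequence of fewer than 3 edits works. Backtracking through the table gives one optimal edit sequence (3 edits):
  wrijnj → wijnj (del r @2)
  wijnj → wqjnj (sub i→q @2)
  wqjnj → wqjn (del j @5)
Edit distance = 3.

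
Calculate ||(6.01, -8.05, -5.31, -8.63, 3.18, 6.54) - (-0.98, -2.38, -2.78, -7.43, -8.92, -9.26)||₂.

√(Σ(x_i - y_i)²) = √((6.01 - (-0.98))² + (-8.05 - (-2.38))² + (-5.31 - (-2.78))² + (-8.63 - (-7.43))² + (3.18 - (-8.92))² + (6.54 - (-9.26))²)
= √(6.99² + (-5.67)² + (-2.53)² + (-1.2)² + 12.1² + 15.8²) = √(48.8601 + 32.1489 + 6.4009 + 1.44 + 146.41 + 249.64) = √484.8999 ≈ 22.0204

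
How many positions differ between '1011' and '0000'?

Differing positions: 1, 3, 4. Hamming distance = 3.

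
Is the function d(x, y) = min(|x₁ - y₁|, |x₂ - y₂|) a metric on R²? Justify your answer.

No. d fails identity of indiscernibles: take x = (2, 0) and y = (2, 2). Then d(x,y) = min(|2 - 2|, |0 - 2|) = min(0, 2) = 0, yet x ≠ y.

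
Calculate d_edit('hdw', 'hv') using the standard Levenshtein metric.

Let D[i][j] be the edit distance between the first i characters of 'hdw' and the first j characters of 'hv', with D[i][0] = i, D[0][j] = j, and D[i][j] = D[i-1][j-1] if the characters match, else 1 + min(D[i-1][j], D[i][j-1], D[i-1][j-1]). Filling the table (rows: prefixes of 'hdw', columns: prefixes of 'hv'):
     ε  h  v
  ε  0  1  2
  h  1  0  1
  d  2  1  1
  w  3  2  2
The bottom-right entry gives D[3][2] = 2, so no sequence of fewer than 2 edits works. Backtracking through the table gives one optimal edit sequence (2 edits):
  hdw → hw (del d @2)
  hw → hv (sub w→v @2)
Edit distance = 2.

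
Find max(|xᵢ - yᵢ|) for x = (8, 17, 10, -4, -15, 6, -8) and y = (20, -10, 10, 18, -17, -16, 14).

max(|x_i - y_i|) = max(|8 - 20|, |17 - (-10)|, |10 - 10|, |-4 - 18|, |-15 - (-17)|, |6 - (-16)|, |-8 - 14|) = max(12, 27, 0, 22, 2, 22, 22) = 27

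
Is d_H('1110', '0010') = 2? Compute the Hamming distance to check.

Differing positions: 1, 2. Hamming distance = 2, so the claim is true.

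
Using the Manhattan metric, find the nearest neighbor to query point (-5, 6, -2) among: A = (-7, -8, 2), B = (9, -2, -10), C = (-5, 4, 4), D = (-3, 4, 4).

Distances: d(A) = 20, d(B) = 30, d(C) = 8, d(D) = 10. Nearest: C = (-5, 4, 4) with distance 8.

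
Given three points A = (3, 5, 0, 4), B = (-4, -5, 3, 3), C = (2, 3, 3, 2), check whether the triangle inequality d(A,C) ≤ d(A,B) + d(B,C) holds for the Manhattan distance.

d(A,B) = 7 + 10 + 3 + 1 = 21, d(B,C) = 6 + 8 + 0 + 1 = 15, d(A,C) = 1 + 2 + 3 + 2 = 8.
d(A,C) = 8 ≤ 21 + 15 = 36. Triangle inequality is satisfied.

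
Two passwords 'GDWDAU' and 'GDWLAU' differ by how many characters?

Differing positions: 4. Hamming distance = 1.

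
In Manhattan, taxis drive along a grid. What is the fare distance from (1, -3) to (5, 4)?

Σ|x_i - y_i| = |1 - 5| + |-3 - 4| = 4 + 7 = 11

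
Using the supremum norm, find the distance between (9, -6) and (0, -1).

max(|x_i - y_i|) = max(|9 - 0|, |-6 - (-1)|) = max(9, 5) = 9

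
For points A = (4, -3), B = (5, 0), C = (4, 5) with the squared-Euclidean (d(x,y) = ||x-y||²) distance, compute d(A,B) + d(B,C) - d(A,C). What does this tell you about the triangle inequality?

d(A,B) = 1² + 3² = 10, d(B,C) = 1² + 5² = 26, d(A,C) = 0² + 8² = 64.
d(A,B) + d(B,C) - d(A,C) = 10 + 26 - 64 = 36 - 64 = -28. This is < 0, so the triangle inequality FAILS for these points (squared-Euclidean is not a metric).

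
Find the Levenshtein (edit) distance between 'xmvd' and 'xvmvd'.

Let D[i][j] be the edit distance between the first i characters of 'xmvd' and the first j characters of 'xvmvd', with D[i][0] = i, D[0][j] = j, and D[i][j] = D[i-1][j-1] if the characters match, else 1 + min(D[i-1][j], D[i][j-1], D[i-1][j-1]). Filling the table (rows: prefixes of 'xmvd', columns: prefixes of 'xvmvd'):
     ε  x  v  m  v  d
  ε  0  1  2  3  4  5
  x  1  0  1  2  3  4
  m  2  1  1  1  2  3
  v  3  2  1  2  1  2
  d  4  3  2  2  2  1
The bottom-right entry gives D[4][5] = 1, so no sequence of fewer than 1 edit works. Backtracking through the table gives one optimal edit sequence (1 edit):
  xmvd → xvmvd (ins v @2)
Edit distance = 1.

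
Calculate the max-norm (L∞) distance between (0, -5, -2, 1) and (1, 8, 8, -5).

max(|x_i - y_i|) = max(|0 - 1|, |-5 - 8|, |-2 - 8|, |1 - (-5)|) = max(1, 13, 10, 6) = 13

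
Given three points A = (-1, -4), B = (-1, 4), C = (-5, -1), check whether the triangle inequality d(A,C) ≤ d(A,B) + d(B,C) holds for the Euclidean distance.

d(A,B) = √(0² + 8²) = √64 = 8, d(B,C) = √(4² + 5²) = √41 ≈ 6.4031, d(A,C) = √(4² + 3²) = √25 = 5.
d(A,C) = 5 ≤ 8 + 6.4031 = 14.4031. Triangle inequality is satisfied.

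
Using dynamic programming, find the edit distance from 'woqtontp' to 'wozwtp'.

Let D[i][j] be the edit distance between the first i characters of 'woqtontp' and the first j characters of 'wozwtp', with D[i][0] = i, D[0][j] = j, and D[i][j] = D[i-1][j-1] if the characters match, else 1 + min(D[i-1][j], D[i][j-1], D[i-1][j-1]). Filling the table (rows: prefixes of 'woqtontp', columns: prefixes of 'wozwtp'):
     ε  w  o  z  w  t  p
  ε  0  1  2  3  4  5  6
  w  1  0  1  2  3  4  5
  o  2  1  0  1  2  3  4
  q  3  2  1  1  2  3  4
  t  4  3  2  2  2  2  3
  o  5  4  3  3  3  3  3
  n  6  5  4  4  4  4  4
  t  7  6  5  5  5  4  5
  p  8  7  6  6  6  5  4
The bottom-right entry gives D[8][6] = 4, so no sequence of fewer than 4 edits works. Backtracking through the table gives one optimal edit sequence (4 edits):
  woqtontp → wotontp (del q @3)
  wotontp → woontp (del t @3)
  woontp → wozntp (sub o→z @3)
  wozntp → wozwtp (sub n→w @4)
Edit distance = 4.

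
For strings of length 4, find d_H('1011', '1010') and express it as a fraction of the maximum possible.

Differing positions: 4. Hamming distance = 1. The maximum possible Hamming distance for length-4 strings is 4, so d_H/4 = 1/4 = 0.25.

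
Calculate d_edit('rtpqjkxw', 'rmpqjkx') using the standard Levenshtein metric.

Let D[i][j] be the edit distance between the first i characters of 'rtpqjkxw' and the first j characters of 'rmpqjkx', with D[i][0] = i, D[0][j] = j, and D[i][j] = D[i-1][j-1] if the characters match, else 1 + min(D[i-1][j], D[i][j-1], D[i-1][j-1]). Filling the table (rows: prefixes of 'rtpqjkxw', columns: prefixes of 'rmpqjkx'):
     ε  r  m  p  q  j  k  x
  ε  0  1  2  3  4  5  6  7
  r  1  0  1  2  3  4  5  6
  t  2  1  1  2  3  4  5  6
  p  3  2  2  1  2  3  4  5
  q  4  3  3  2  1  2  3  4
  j  5  4  4  3  2  1  2  3
  k  6  5  5  4  3  2  1  2
  x  7  6  6  5  4  3  2  1
  w  8  7  7  6  5  4  3  2
The bottom-right entry gives D[8][7] = 2, so no sequence of fewer than 2 edits works. Backtracking through the table gives one optimal edit sequence (2 edits):
  rtpqjkxw → rmpqjkxw (sub t→m @2)
  rmpqjkxw → rmpqjkx (del w @8)
Edit distance = 2.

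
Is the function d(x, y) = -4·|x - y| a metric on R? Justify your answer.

No. With c = -4 < 0, d fails non-negativity: d(2, 8) = -4·|2 - 8| = -4·6 = -24 < 0.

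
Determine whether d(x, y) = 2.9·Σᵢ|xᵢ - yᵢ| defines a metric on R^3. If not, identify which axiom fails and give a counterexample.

Yes. The L1 (Manhattan) norm induces a metric on R^3, and multiplying a metric by a positive constant 2.9 > 0 preserves all four axioms: non-negativity (2.9·||x-y|| ≥ 0), identity (2.9·||x-y|| = 0 ⟺ ||x-y|| = 0 ⟺ x = y), symmetry (||x-y|| = ||y-x||), and the triangle inequality (2.9·||x-z|| ≤ 2.9·||x-y|| + 2.9·||y-z||). So d is a metric.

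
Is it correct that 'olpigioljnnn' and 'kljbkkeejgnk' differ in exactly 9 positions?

Differing positions: 1, 3, 4, 5, 6, 7, 8, 10, 12. Hamming distance = 9, so the claim is true.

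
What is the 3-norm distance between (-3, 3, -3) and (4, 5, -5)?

(Σ|x_i - y_i|^3)^(1/3) = (|-3 - 4|^3 + |3 - 5|^3 + |-3 - (-5)|^3)^(1/3)
= (7^3 + 2^3 + 2^3)^(1/3) = (343 + 8 + 8)^(1/3) = (359)^(1/3) ≈ 7.1072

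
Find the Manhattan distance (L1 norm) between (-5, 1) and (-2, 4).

Σ|x_i - y_i| = |-5 - (-2)| + |1 - 4| = 3 + 3 = 6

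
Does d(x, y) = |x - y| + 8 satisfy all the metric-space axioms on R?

No. d fails identity of indiscernibles (specifically d(x,x) = 0): d(0, 0) = |0 - 0| + 8 = 0 + 8 = 8 ≠ 0.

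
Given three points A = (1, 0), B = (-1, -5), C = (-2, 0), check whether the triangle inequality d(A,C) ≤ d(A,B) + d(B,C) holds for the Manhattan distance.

d(A,B) = 2 + 5 = 7, d(B,C) = 1 + 5 = 6, d(A,C) = 3 + 0 = 3.
d(A,C) = 3 ≤ 7 + 6 = 13. Triangle inequality is satisfied.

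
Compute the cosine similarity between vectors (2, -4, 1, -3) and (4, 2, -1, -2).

With u = (2, -4, 1, -3), v = (4, 2, -1, -2):
u·v = 2·4 + (-4)·2 + 1·(-1) + (-3)·(-2) = 8 + (-8) + (-1) + 6 = 5.
|u| = √(2² + (-4)² + 1² + (-3)²) = √30, |v| = √(4² + 2² + (-1)² + (-2)²) = √25, so |u||v| = √(30·25) = √750.
cos θ = (u·v)/(|u||v|) = 5/√750 ≈ 0.1826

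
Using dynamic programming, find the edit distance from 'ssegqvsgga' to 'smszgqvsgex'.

Let D[i][j] be the edit distance between the first i characters of 'ssegqvsgga' and the first j characters of 'smszgqvsgex', with D[i][0] = i, D[0][j] = j, and D[i][j] = D[i-1][j-1] if the characters match, else 1 + min(D[i-1][j], D[i][j-1], D[i-1][j-1]). Filling the table (rows: prefixes of 'ssegqvsgga', columns: prefixes of 'smszgqvsgex'):
     ε  s  m  s  z  g  q  v  s  g  e  x
  ε  0  1  2  3  4  5  6  7  8  9 10 11
  s  1  0  1  2  3  4  5  6  7  8  9 10
  s  2  1  1  1  2  3  4  5  6  7  8  9
  e  3  2  2  2  2  3  4  5  6  7  7  8
  g  4  3  3  3  3  2  3  4  5  6  7  8
  q  5  4  4  4  4  3  2  3  4  5  6  7
  v  6  5  5  5  5  4  3  2  3  4  5  6
  s  7  6  6  5  6  5  4  3  2  3  4  5
  g  8  7  7  6  6  6  5  4  3  2  3  4
  g  9  8  8  7  7  6  6  5  4  3  3  4
  a 10  9  9  8  8  7  7  6  5  4  4  4
The bottom-right entry gives D[10][11] = 4, so no sequence of fewer than 4 edits works. Backtracking through the table gives one optimal edit sequence (4 edits):
  ssegqvsgga → smsegqvsgga (ins m @2)
  smsegqvsgga → smszgqvsgga (sub e→z @4)
  smszgqvsgga → smszgqvsgea (sub g→e @10)
  smszgqvsgea → smszgqvsgex (sub a→x @11)
Edit distance = 4.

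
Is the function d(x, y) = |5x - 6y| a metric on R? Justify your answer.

No. d fails symmetry: d(7, 2) = |5·7 - 6·2| = |23| = 23, but d(2, 7) = |5·2 - 6·7| = |-32| = 32. Since 23 ≠ 32, d(x,y) ≠ d(y,x) in general.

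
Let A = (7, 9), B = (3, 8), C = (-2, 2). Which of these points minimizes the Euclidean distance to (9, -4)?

Distances: d(A) ≈ 13.1529, d(B) ≈ 13.4164, d(C) ≈ 12.53. Nearest: C = (-2, 2) with distance 12.53.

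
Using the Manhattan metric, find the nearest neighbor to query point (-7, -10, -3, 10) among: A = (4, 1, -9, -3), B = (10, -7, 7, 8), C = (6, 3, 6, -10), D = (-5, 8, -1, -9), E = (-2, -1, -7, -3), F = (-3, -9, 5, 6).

Distances: d(A) = 41, d(B) = 32, d(C) = 55, d(D) = 41, d(E) = 31, d(F) = 17. Nearest: F = (-3, -9, 5, 6) with distance 17.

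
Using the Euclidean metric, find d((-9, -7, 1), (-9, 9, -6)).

√(Σ(x_i - y_i)²) = √((-9 - (-9))² + (-7 - 9)² + (1 - (-6))²)
= √(0² + (-16)² + 7²) = √(0 + 256 + 49) = √305 ≈ 17.4642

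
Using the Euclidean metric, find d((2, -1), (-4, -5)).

√(Σ(x_i - y_i)²) = √((2 - (-4))² + (-1 - (-5))²)
= √(6² + 4²) = √(36 + 16) = √52 ≈ 7.2111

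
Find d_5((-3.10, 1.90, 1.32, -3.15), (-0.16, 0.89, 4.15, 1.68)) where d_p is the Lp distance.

(Σ|x_i - y_i|^5)^(1/5) = (|-3.1 - (-0.16)|^5 + |1.9 - 0.89|^5 + |1.32 - 4.15|^5 + |-3.15 - 1.68|^5)^(1/5)
= (2.94^5 + 1.01^5 + 2.83^5 + 4.83^5)^(1/5) ≈ (219.6528 + 1.051 + 181.5232 + 2628.6675)^(1/5) = (3030.8945)^(1/5) ≈ 4.9695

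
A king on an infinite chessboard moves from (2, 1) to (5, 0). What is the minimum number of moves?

max(|x_i - y_i|) = max(|2 - 5|, |1 - 0|) = max(3, 1) = 3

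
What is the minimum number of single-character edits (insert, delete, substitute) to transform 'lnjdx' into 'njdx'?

Let D[i][j] be the edit distance between the first i characters of 'lnjdx' and the first j characters of 'njdx', with D[i][0] = i, D[0][j] = j, and D[i][j] = D[i-1][j-1] if the characters match, else 1 + min(D[i-1][j], D[i][j-1], D[i-1][j-1]). Filling the table (rows: prefixes of 'lnjdx', columns: prefixes of 'njdx'):
     ε  n  j  d  x
  ε  0  1  2  3  4
  l  1  1  2  3  4
  n  2  1  2  3  4
  j  3  2  1  2  3
  d  4  3  2  1  2
  x  5  4  3  2  1
The bottom-right entry gives D[5][4] = 1, so no sequence of fewer than 1 edit works. Backtracking through the table gives one optimal edit sequence (1 edit):
  lnjdx → njdx (del l @1)
Edit distance = 1.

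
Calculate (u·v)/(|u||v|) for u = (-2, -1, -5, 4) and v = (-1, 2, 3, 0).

With u = (-2, -1, -5, 4), v = (-1, 2, 3, 0):
u·v = (-2)·(-1) + (-1)·2 + (-5)·3 + 4·0 = 2 + (-2) + (-15) + 0 = -15.
|u| = √((-2)² + (-1)² + (-5)² + 4²) = √46, |v| = √((-1)² + 2² + 3² + 0²) = √14, so |u||v| = √(46·14) = √644.
cos θ = (u·v)/(|u||v|) = -15/√644 ≈ -0.5911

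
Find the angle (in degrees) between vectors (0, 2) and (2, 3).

With u = (0, 2), v = (2, 3):
u·v = 0·2 + 2·3 = 0 + 6 = 6.
|u| = √(0² + 2²) = √4, |v| = √(2² + 3²) = √13, so |u||v| = √(4·13) = √52.
cos θ = (u·v)/(|u||v|) = 6/√52 ≈ 0.83205
θ = arccos(0.83205) ≈ 33.69°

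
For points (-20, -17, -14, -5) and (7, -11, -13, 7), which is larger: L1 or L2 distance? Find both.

L1 = |-20 - 7| + |-17 - (-11)| + |-14 - (-13)| + |-5 - 7| = 27 + 6 + 1 + 12 = 46
L2 = √(27² + 6² + 1² + 12²) = √910 ≈ 30.1662
L1 ≥ L2 always (equality iff movement is along one axis); L1 > L2 here.
Ratio L1/L2 = 46/√910 ≈ 1.5249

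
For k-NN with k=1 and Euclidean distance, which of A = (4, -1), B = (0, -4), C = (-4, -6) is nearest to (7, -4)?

Distances: d(A) ≈ 4.2426, d(B) = 7, d(C) ≈ 11.1803. Nearest: A = (4, -1) with distance 4.2426.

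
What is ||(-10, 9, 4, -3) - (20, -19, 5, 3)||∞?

max(|x_i - y_i|) = max(|-10 - 20|, |9 - (-19)|, |4 - 5|, |-3 - 3|) = max(30, 28, 1, 6) = 30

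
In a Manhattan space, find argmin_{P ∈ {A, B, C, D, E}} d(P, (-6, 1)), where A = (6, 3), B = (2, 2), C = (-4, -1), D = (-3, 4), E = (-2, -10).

Distances: d(A) = 14, d(B) = 9, d(C) = 4, d(D) = 6, d(E) = 15. Nearest: C = (-4, -1) with distance 4.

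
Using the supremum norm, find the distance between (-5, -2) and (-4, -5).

max(|x_i - y_i|) = max(|-5 - (-4)|, |-2 - (-5)|) = max(1, 3) = 3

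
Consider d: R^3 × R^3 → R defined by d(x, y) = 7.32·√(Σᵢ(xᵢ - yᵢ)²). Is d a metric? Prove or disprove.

Yes. The L2 (Euclidean) norm induces a metric on R^3, and multiplying a metric by a positive constant 7.32 > 0 preserves all four axioms: non-negativity (7.32·||x-y|| ≥ 0), identity (7.32·||x-y|| = 0 ⟺ ||x-y|| = 0 ⟺ x = y), symmetry (||x-y|| = ||y-x||), and the triangle inequality (7.32·||x-z|| ≤ 7.32·||x-y|| + 7.32·||y-z||). So d is a metric.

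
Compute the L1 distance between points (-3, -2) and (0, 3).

Σ|x_i - y_i| = |-3 - 0| + |-2 - 3| = 3 + 5 = 8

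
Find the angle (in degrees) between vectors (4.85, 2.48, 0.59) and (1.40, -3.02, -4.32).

With u = (4.85, 2.48, 0.59), v = (1.40, -3.02, -4.32):
u·v = 4.85·1.4 + 2.48·(-3.02) + 0.59·(-4.32) = 6.79 + (-7.4896) + (-2.5488) = -3.2484.
|u| = √(4.85² + 2.48² + 0.59²) = √(23.5225 + 6.1504 + 0.3481) = √30.021, |v| = √(1.4² + (-3.02)² + (-4.32)²) = √(1.96 + 9.1204 + 18.6624) = √29.7428.
cos θ = (u·v)/(|u||v|) = -3.2484/(√30.021·√29.7428) ≈ -0.108709
θ = arccos(-0.108709) ≈ 96.24°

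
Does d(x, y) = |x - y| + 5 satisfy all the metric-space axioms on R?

No. d fails identity of indiscernibles (specifically d(x,x) = 0): d(4, 4) = |4 - 4| + 5 = 0 + 5 = 5 ≠ 0.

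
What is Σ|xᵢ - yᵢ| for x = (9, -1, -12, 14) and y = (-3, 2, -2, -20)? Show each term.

Σ|x_i - y_i| = |9 - (-3)| + |-1 - 2| + |-12 - (-2)| + |14 - (-20)| = 12 + 3 + 10 + 34 = 59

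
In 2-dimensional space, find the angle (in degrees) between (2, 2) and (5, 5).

With u = (2, 2), v = (5, 5):
u·v = 2·5 + 2·5 = 10 + 10 = 20.
|u| = √(2² + 2²) = √8, |v| = √(5² + 5²) = √50, so |u||v| = √(8·50) = √400 = 20.
cos θ = (u·v)/(|u||v|) = 20/20 = 1 (the vectors are parallel, pointing the same way)
θ = arccos(1) = 0°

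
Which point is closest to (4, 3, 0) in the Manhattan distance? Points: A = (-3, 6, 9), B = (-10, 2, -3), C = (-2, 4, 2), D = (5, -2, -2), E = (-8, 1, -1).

Distances: d(A) = 19, d(B) = 18, d(C) = 9, d(D) = 8, d(E) = 15. Nearest: D = (5, -2, -2) with distance 8.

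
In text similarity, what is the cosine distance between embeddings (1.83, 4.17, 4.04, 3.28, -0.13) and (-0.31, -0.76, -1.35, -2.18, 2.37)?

With u = (1.83, 4.17, 4.04, 3.28, -0.13), v = (-0.31, -0.76, -1.35, -2.18, 2.37):
u·v = 1.83·(-0.31) + 4.17·(-0.76) + 4.04·(-1.35) + 3.28·(-2.18) + (-0.13)·2.37 = (-0.5673) + (-3.1692) + (-5.454) + (-7.1504) + (-0.3081) = -16.649.
|u| = √(1.83² + 4.17² + 4.04² + 3.28² + (-0.13)²) = √(3.3489 + 17.3889 + 16.3216 + 10.7584 + 0.0169) = √47.8347, |v| = √((-0.31)² + (-0.76)² + (-1.35)² + (-2.18)² + 2.37²) = √(0.0961 + 0.5776 + 1.8225 + 4.7524 + 5.6169) = √12.8655.
cos θ = (u·v)/(|u||v|) = -16.649/(√47.8347·√12.8655) ≈ -0.6711
Cosine distance = 1 - cos θ ≈ 1 - (-0.6711) = 1.6711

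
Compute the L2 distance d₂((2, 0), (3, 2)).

√(Σ(x_i - y_i)²) = √((2 - 3)² + (0 - 2)²)
= √((-1)² + (-2)²) = √(1 + 4) = √5 ≈ 2.2361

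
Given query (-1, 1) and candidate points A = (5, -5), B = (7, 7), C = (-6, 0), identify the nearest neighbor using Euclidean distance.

Distances: d(A) ≈ 8.4853, d(B) = 10, d(C) ≈ 5.099. Nearest: C = (-6, 0) with distance 5.099.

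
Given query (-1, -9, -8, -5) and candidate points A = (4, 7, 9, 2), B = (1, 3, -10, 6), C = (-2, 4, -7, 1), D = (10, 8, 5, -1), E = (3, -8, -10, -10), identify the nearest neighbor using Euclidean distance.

Distances: d(A) ≈ 24.8797, d(B) ≈ 16.5227, d(C) ≈ 14.3875, d(D) ≈ 24.3926, d(E) ≈ 6.7823. Nearest: E = (3, -8, -10, -10) with distance 6.7823.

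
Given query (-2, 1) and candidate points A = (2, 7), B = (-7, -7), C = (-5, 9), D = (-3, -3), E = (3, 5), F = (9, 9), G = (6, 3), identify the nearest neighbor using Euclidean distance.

Distances: d(A) ≈ 7.2111, d(B) ≈ 9.434, d(C) ≈ 8.544, d(D) ≈ 4.1231, d(E) ≈ 6.4031, d(F) ≈ 13.6015, d(G) ≈ 8.2462. Nearest: D = (-3, -3) with distance 4.1231.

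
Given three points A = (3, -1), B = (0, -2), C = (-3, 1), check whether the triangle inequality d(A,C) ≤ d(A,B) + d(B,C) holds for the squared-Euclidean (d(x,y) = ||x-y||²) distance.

d(A,B) = 3² + 1² = 10, d(B,C) = 3² + 3² = 18, d(A,C) = 6² + 2² = 40.
d(A,C) = 40 > 10 + 18 = 28. Triangle inequality is VIOLATED. (Squared-Euclidean is not a metric — this is a counterexample.)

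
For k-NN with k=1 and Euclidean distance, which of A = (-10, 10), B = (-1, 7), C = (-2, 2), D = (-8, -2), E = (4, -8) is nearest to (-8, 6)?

Distances: d(A) ≈ 4.4721, d(B) ≈ 7.0711, d(C) ≈ 7.2111, d(D) = 8, d(E) ≈ 18.4391. Nearest: A = (-10, 10) with distance 4.4721.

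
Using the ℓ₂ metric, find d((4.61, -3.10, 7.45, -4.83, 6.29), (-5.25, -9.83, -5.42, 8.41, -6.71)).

√(Σ(x_i - y_i)²) = √((4.61 - (-5.25))² + (-3.1 - (-9.83))² + (7.45 - (-5.42))² + (-4.83 - 8.41)² + (6.29 - (-6.71))²)
= √(9.86² + 6.73² + 12.87² + (-13.24)² + 13²) = √(97.2196 + 45.2929 + 165.6369 + 175.2976 + 169) = √652.447 ≈ 25.543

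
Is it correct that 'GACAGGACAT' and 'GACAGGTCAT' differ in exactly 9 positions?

Differing positions: 7. Hamming distance = 1, so the claim that d_H = 9 is false.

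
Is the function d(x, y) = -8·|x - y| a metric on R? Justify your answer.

No. With c = -8 < 0, d fails non-negativity: d(7, 16) = -8·|7 - 16| = -8·9 = -72 < 0.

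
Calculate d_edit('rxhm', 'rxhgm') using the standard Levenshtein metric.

Let D[i][j] be the edit distance between the first i characters of 'rxhm' and the first j characters of 'rxhgm', with D[i][0] = i, D[0][j] = j, and D[i][j] = D[i-1][j-1] if the characters match, else 1 + min(D[i-1][j], D[i][j-1], D[i-1][j-1]). Filling the table (rows: prefixes of 'rxhm', columns: prefixes of 'rxhgm'):
     ε  r  x  h  g  m
  ε  0  1  2  3  4  5
  r  1  0  1  2  3  4
  x  2  1  0  1  2  3
  h  3  2  1  0  1  2
  m  4  3  2  1  1  1
The bottom-right entry gives D[4][5] = 1, so no sequence of fewer than 1 edit works. Backtracking through the table gives one optimal edit sequence (1 edit):
  rxhm → rxhgm (ins g @4)
Edit distance = 1.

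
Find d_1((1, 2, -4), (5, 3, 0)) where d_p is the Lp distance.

Σ|x_i - y_i| = |1 - 5| + |2 - 3| + |-4 - 0| = 4 + 1 + 4 = 9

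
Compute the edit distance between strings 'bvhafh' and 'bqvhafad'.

Let D[i][j] be the edit distance between the first i characters of 'bvhafh' and the first j characters of 'bqvhafad', with D[i][0] = i, D[0][j] = j, and D[i][j] = D[i-1][j-1] if the characters match, else 1 + min(D[i-1][j], D[i][j-1], D[i-1][j-1]). Filling the table (rows: prefixes of 'bvhafh', columns: prefixes of 'bqvhafad'):
     ε  b  q  v  h  a  f  a  d
  ε  0  1  2  3  4  5  6  7  8
  b  1  0  1  2  3  4  5  6  7
  v  2  1  1  1  2  3  4  5  6
  h  3  2  2  2  1  2  3  4  5
  a  4  3  3  3  2  1  2  3  4
  f  5  4  4  4  3  2  1  2  3
  h  6  5  5  5  4  3  2  2  3
The bottom-right entry gives D[6][8] = 3, so no sequence of fewer than 3 edits works. Backtracking through the table gives one optimal edit sequence (3 edits):
  bvhafh → bqvhafh (ins q @2)
  bqvhafh → bqvhafah (ins a @7)
  bqvhafah → bqvhafad (sub h→d @8)
Edit distance = 3.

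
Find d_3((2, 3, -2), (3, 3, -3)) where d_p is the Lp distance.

(Σ|x_i - y_i|^3)^(1/3) = (|2 - 3|^3 + |3 - 3|^3 + |-2 - (-3)|^3)^(1/3)
= (1^3 + 0^3 + 1^3)^(1/3) = (1 + 0 + 1)^(1/3) = (2)^(1/3) ≈ 1.2599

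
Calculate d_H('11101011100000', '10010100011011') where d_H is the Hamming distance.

Differing positions: 2, 3, 4, 5, 6, 7, 8, 9, 10, 11, 13, 14. Hamming distance = 12.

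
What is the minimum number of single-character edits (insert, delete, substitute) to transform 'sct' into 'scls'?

Let D[i][j] be the edit distance between the first i characters of 'sct' and the first j characters of 'scls', with D[i][0] = i, D[0][j] = j, and D[i][j] = D[i-1][j-1] if the characters match, else 1 + min(D[i-1][j], D[i][j-1], D[i-1][j-1]). Filling the table (rows: prefixes of 'sct', columns: prefixes of 'scls'):
     ε  s  c  l  s
  ε  0  1  2  3  4
  s  1  0  1  2  3
  c  2  1  0  1  2
  t  3  2  1  1  2
The bottom-right entry gives D[3][4] = 2, so no sequence of fewer than 2 edits works. Backtracking through the table gives one optimal edit sequence (2 edits):
  sct → sclt (ins l @3)
  sclt → scls (sub t→s @4)
Edit distance = 2.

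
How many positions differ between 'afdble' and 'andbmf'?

Differing positions: 2, 5, 6. Hamming distance = 3.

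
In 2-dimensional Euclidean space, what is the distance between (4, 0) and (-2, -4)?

√(Σ(x_i - y_i)²) = √((4 - (-2))² + (0 - (-4))²)
= √(6² + 4²) = √(36 + 16) = √52 ≈ 7.2111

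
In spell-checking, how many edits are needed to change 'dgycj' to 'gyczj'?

Let D[i][j] be the edit distance between the first i characters of 'dgycj' and the first j characters of 'gyczj', with D[i][0] = i, D[0][j] = j, and D[i][j] = D[i-1][j-1] if the characters match, else 1 + min(D[i-1][j], D[i][j-1], D[i-1][j-1]). Filling the table (rows: prefixes of 'dgycj', columns: prefixes of 'gyczj'):
     ε  g  y  c  z  j
  ε  0  1  2  3  4  5
  d  1  1  2  3  4  5
  g  2  1  2  3  4  5
  y  3  2  1  2  3  4
  c  4  3  2  1  2  3
  j  5  4  3  2  2  2
The bottom-right entry gives D[5][5] = 2, so no sequence of fewer than 2 edits works. Backtracking through the table gives one optimal edit sequence (2 edits):
  dgycj → gycj (del d @1)
  gycj → gyczj (ins z @4)
Edit distance = 2.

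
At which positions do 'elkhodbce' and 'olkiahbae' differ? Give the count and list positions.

Differing positions: 1, 4, 5, 6, 8. Hamming distance = 5.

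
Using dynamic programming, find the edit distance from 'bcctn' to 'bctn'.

Let D[i][j] be the edit distance between the first i characters of 'bcctn' and the first j characters of 'bctn', with D[i][0] = i, D[0][j] = j, and D[i][j] = D[i-1][j-1] if the characters match, else 1 + min(D[i-1][j], D[i][j-1], D[i-1][j-1]). Filling the table (rows: prefixes of 'bcctn', columns: prefixes of 'bctn'):
     ε  b  c  t  n
  ε  0  1  2  3  4
  b  1  0  1  2  3
  c  2  1  0  1  2
  c  3  2  1  1  2
  t  4  3  2  1  2
  n  5  4  3  2  1
The bottom-right entry gives D[5][4] = 1, so no sequence of fewer than 1 edit works. Backtracking through the table gives one optimal edit sequence (1 edit):
  bcctn → bctn (del c @2)
Edit distance = 1.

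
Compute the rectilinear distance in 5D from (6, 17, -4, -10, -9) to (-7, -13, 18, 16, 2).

Σ|x_i - y_i| = |6 - (-7)| + |17 - (-13)| + |-4 - 18| + |-10 - 16| + |-9 - 2| = 13 + 30 + 22 + 26 + 11 = 102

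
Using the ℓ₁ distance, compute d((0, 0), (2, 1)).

Σ|x_i - y_i| = |0 - 2| + |0 - 1| = 2 + 1 = 3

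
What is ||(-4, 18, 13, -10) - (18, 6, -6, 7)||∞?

max(|x_i - y_i|) = max(|-4 - 18|, |18 - 6|, |13 - (-6)|, |-10 - 7|) = max(22, 12, 19, 17) = 22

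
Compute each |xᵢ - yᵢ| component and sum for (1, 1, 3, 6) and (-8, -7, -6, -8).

Σ|x_i - y_i| = |1 - (-8)| + |1 - (-7)| + |3 - (-6)| + |6 - (-8)| = 9 + 8 + 9 + 14 = 40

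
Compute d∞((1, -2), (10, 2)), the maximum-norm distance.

max(|x_i - y_i|) = max(|1 - 10|, |-2 - 2|) = max(9, 4) = 9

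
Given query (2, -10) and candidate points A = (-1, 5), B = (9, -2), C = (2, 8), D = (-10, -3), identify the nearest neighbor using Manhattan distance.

Distances: d(A) = 18, d(B) = 15, d(C) = 18, d(D) = 19. Nearest: B = (9, -2) with distance 15.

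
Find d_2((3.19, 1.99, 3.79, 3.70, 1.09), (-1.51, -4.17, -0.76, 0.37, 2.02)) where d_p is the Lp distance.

(Σ|x_i - y_i|^2)^(1/2) = (|3.19 - (-1.51)|^2 + |1.99 - (-4.17)|^2 + |3.79 - (-0.76)|^2 + |3.7 - 0.37|^2 + |1.09 - 2.02|^2)^(1/2)
= (4.7^2 + 6.16^2 + 4.55^2 + 3.33^2 + 0.93^2)^(1/2) = (22.09 + 37.9456 + 20.7025 + 11.0889 + 0.8649)^(1/2) = (92.6919)^(1/2) ≈ 9.6277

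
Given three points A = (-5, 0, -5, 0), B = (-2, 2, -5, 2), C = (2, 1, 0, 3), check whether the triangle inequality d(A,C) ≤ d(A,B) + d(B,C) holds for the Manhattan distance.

d(A,B) = 3 + 2 + 0 + 2 = 7, d(B,C) = 4 + 1 + 5 + 1 = 11, d(A,C) = 7 + 1 + 5 + 3 = 16.
d(A,C) = 16 ≤ 7 + 11 = 18. Triangle inequality is satisfied.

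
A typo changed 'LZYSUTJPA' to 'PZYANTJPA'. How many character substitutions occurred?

Differing positions: 1, 4, 5. Hamming distance = 3.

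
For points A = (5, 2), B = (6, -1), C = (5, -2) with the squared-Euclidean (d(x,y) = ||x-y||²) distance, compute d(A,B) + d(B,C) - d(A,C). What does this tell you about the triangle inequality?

d(A,B) = 1² + 3² = 10, d(B,C) = 1² + 1² = 2, d(A,C) = 0² + 4² = 16.
d(A,B) + d(B,C) - d(A,C) = 10 + 2 - 16 = 12 - 16 = -4. This is < 0, so the triangle inequality FAILS for these points (squared-Euclidean is not a metric).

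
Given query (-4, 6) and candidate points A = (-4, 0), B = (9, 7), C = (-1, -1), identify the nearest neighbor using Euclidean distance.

Distances: d(A) = 6, d(B) ≈ 13.0384, d(C) ≈ 7.6158. Nearest: A = (-4, 0) with distance 6.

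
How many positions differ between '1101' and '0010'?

Differing positions: 1, 2, 3, 4. Hamming distance = 4.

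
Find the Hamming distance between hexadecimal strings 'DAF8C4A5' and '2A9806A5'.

Differing positions: 1, 3, 5, 6. Hamming distance = 4.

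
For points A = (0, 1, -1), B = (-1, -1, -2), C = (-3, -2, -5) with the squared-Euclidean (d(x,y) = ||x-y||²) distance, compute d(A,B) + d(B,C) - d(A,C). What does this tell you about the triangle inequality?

d(A,B) = 1² + 2² + 1² = 6, d(B,C) = 2² + 1² + 3² = 14, d(A,C) = 3² + 3² + 4² = 34.
d(A,B) + d(B,C) - d(A,C) = 6 + 14 - 34 = 20 - 34 = -14. This is < 0, so the triangle inequality FAILS for these points (squared-Euclidean is not a metric).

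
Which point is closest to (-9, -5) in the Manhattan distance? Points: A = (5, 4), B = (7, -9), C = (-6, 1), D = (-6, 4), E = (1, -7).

Distances: d(A) = 23, d(B) = 20, d(C) = 9, d(D) = 12, d(E) = 12. Nearest: C = (-6, 1) with distance 9.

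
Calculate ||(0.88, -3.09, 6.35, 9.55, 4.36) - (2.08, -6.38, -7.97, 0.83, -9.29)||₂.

√(Σ(x_i - y_i)²) = √((0.88 - 2.08)² + (-3.09 - (-6.38))² + (6.35 - (-7.97))² + (9.55 - 0.83)² + (4.36 - (-9.29))²)
= √((-1.2)² + 3.29² + 14.32² + 8.72² + 13.65²) = √(1.44 + 10.8241 + 205.0624 + 76.0384 + 186.3225) = √479.6874 ≈ 21.9018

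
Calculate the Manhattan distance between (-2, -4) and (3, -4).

Σ|x_i - y_i| = |-2 - 3| + |-4 - (-4)| = 5 + 0 = 5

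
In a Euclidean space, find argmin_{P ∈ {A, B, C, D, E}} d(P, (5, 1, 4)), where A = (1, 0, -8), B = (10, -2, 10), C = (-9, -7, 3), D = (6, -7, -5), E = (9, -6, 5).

Distances: d(A) ≈ 12.6886, d(B) ≈ 8.3666, d(C) ≈ 16.1555, d(D) ≈ 12.083, d(E) ≈ 8.124. Nearest: E = (9, -6, 5) with distance 8.124.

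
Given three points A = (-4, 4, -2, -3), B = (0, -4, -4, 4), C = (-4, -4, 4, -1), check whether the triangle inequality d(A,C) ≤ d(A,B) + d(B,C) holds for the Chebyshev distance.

d(A,B) = max(4, 8, 2, 7) = 8, d(B,C) = max(4, 0, 8, 5) = 8, d(A,C) = max(0, 8, 6, 2) = 8.
d(A,C) = 8 ≤ 8 + 8 = 16. Triangle inequality is satisfied.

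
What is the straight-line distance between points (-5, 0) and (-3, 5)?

√(Σ(x_i - y_i)²) = √((-5 - (-3))² + (0 - 5)²)
= √((-2)² + (-5)²) = √(4 + 25) = √29 ≈ 5.3852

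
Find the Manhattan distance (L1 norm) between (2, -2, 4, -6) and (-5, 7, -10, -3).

Σ|x_i - y_i| = |2 - (-5)| + |-2 - 7| + |4 - (-10)| + |-6 - (-3)| = 7 + 9 + 14 + 3 = 33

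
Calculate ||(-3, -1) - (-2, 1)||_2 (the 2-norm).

(Σ|x_i - y_i|^2)^(1/2) = (|-3 - (-2)|^2 + |-1 - 1|^2)^(1/2)
= (1^2 + 2^2)^(1/2) = (1 + 4)^(1/2) = (5)^(1/2) ≈ 2.2361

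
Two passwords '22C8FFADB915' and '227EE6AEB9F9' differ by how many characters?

Differing positions: 3, 4, 5, 6, 8, 11, 12. Hamming distance = 7.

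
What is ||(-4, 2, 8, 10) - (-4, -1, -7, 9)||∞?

max(|x_i - y_i|) = max(|-4 - (-4)|, |2 - (-1)|, |8 - (-7)|, |10 - 9|) = max(0, 3, 15, 1) = 15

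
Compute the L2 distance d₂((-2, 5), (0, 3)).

√(Σ(x_i - y_i)²) = √((-2 - 0)² + (5 - 3)²)
= √((-2)² + 2²) = √(4 + 4) = √8 ≈ 2.8284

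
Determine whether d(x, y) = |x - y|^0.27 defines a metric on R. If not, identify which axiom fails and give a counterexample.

Yes. With 0 < p = 0.27 ≤ 1, d(x,y) = |x-y|^0.27 is a metric on R. Non-negativity and symmetry are immediate; |x-y|^0.27 = 0 ⟺ |x-y| = 0 ⟺ x = y. For the triangle inequality, the function t ↦ t^0.27 is subadditive on [0,∞) when p ≤ 1, so |x-z|^0.27 ≤ (|x-y| + |y-z|)^0.27 ≤ |x-y|^0.27 + |y-z|^0.27.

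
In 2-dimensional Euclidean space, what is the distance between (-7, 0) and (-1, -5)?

√(Σ(x_i - y_i)²) = √((-7 - (-1))² + (0 - (-5))²)
= √((-6)² + 5²) = √(36 + 25) = √61 ≈ 7.8102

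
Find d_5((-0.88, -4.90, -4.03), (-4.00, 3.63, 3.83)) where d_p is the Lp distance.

(Σ|x_i - y_i|^5)^(1/5) = (|-0.88 - (-4)|^5 + |-4.9 - 3.63|^5 + |-4.03 - 3.83|^5)^(1/5)
= (3.12^5 + 8.53^5 + 7.86^5)^(1/5) ≈ (295.6467 + 45159.0873 + 29999.4112)^(1/5) = (75454.1452)^(1/5) ≈ 9.4523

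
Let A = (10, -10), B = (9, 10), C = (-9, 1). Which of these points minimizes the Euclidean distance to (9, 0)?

Distances: d(A) ≈ 10.0499, d(B) = 10, d(C) ≈ 18.0278. Nearest: B = (9, 10) with distance 10.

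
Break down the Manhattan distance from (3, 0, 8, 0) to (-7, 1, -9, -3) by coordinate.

Σ|x_i - y_i| = |3 - (-7)| + |0 - 1| + |8 - (-9)| + |0 - (-3)| = 10 + 1 + 17 + 3 = 31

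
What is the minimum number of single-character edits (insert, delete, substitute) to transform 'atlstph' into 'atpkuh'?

Let D[i][j] be the edit distance between the first i characters of 'atlstph' and the first j characters of 'atpkuh', with D[i][0] = i, D[0][j] = j, and D[i][j] = D[i-1][j-1] if the characters match, else 1 + min(D[i-1][j], D[i][j-1], D[i-1][j-1]). Filling the table (rows: prefixes of 'atlstph', columns: prefixes of 'atpkuh'):
     ε  a  t  p  k  u  h
  ε  0  1  2  3  4  5  6
  a  1  0  1  2  3  4  5
  t  2  1  0  1  2  3  4
  l  3  2  1  1  2  3  4
  s  4  3  2  2  2  3  4
  t  5  4  3  3  3  3  4
  p  6  5  4  3  4  4  4
  h  7  6  5  4  4  5  4
The bottom-right entry gives D[7][6] = 4, so no sequence of fewer than 4 edits works. Backtracking through the table gives one optimal edit sequence (4 edits):
  atlstph → atstph (del l @3)
  atstph → atptph (sub s→p @3)
  atptph → atpkph (sub t→k @4)
  atpkph → atpkuh (sub p→u @5)
Edit distance = 4.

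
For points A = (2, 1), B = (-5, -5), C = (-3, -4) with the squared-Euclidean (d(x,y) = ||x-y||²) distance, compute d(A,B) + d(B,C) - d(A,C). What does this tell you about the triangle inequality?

d(A,B) = 7² + 6² = 85, d(B,C) = 2² + 1² = 5, d(A,C) = 5² + 5² = 50.
d(A,B) + d(B,C) - d(A,C) = 85 + 5 - 50 = 90 - 50 = 40. This is ≥ 0, so the triangle inequality holds for these points.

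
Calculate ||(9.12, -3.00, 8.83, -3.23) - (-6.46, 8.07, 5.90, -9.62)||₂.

√(Σ(x_i - y_i)²) = √((9.12 - (-6.46))² + (-3 - 8.07)² + (8.83 - 5.9)² + (-3.23 - (-9.62))²)
= √(15.58² + (-11.07)² + 2.93² + 6.39²) = √(242.7364 + 122.5449 + 8.5849 + 40.8321) = √414.6983 ≈ 20.3641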